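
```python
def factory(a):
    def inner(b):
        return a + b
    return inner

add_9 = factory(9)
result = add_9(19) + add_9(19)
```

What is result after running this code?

Step 1: add_9 captures a = 9.
Step 2: add_9(19) = 9 + 19 = 28, called twice.
Step 3: result = 28 + 28 = 56

The answer is 56.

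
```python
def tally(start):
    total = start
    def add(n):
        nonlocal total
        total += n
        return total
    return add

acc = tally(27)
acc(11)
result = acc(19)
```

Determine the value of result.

Step 1: tally(27) creates closure with total = 27.
Step 2: First acc(11): total = 27 + 11 = 38.
Step 3: Second acc(19): total = 38 + 19 = 57. result = 57

The answer is 57.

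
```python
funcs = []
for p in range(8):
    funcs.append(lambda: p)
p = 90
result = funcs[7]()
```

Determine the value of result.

Step 1: Lambdas capture the variable p by reference, not by value.
Step 2: After the loop, p is reassigned to 90.
Step 3: funcs[7]() looks up the current p = 90. result = 90

The answer is 90.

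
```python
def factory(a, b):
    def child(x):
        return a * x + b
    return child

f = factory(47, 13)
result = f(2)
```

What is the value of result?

Step 1: factory(47, 13) captures a = 47, b = 13.
Step 2: f(2) computes 47 * 2 + 13 = 107.
Step 3: result = 107

The answer is 107.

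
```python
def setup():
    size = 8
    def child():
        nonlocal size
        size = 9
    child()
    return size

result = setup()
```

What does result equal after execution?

Step 1: setup() sets size = 8.
Step 2: child() uses nonlocal to reassign size = 9.
Step 3: result = 9

The answer is 9.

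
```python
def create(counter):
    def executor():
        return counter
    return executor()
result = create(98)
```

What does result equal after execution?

Step 1: create(98) binds parameter counter = 98.
Step 2: executor() looks up counter in enclosing scope and finds the parameter counter = 98.
Step 3: result = 98

The answer is 98.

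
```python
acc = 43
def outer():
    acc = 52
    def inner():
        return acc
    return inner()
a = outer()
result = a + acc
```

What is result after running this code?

Step 1: outer() has local acc = 52. inner() reads from enclosing.
Step 2: outer() returns 52. Global acc = 43 unchanged.
Step 3: result = 52 + 43 = 95

The answer is 95.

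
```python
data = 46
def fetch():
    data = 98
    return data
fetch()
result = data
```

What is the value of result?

Step 1: data = 46 globally.
Step 2: fetch() creates a LOCAL data = 98 (no global keyword!).
Step 3: The global data is unchanged. result = 46

The answer is 46.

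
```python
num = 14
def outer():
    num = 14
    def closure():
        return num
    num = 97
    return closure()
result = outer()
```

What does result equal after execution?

Step 1: outer() sets num = 14, then later num = 97.
Step 2: closure() is called after num is reassigned to 97. Closures capture variables by reference, not by value.
Step 3: result = 97

The answer is 97.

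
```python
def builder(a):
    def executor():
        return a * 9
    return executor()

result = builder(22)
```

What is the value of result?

Step 1: builder(22) binds parameter a = 22.
Step 2: executor() accesses a = 22 from enclosing scope.
Step 3: result = 22 * 9 = 198

The answer is 198.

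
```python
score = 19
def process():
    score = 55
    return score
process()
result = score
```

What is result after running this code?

Step 1: Global score = 19.
Step 2: process() creates local score = 55 (shadow, not modification).
Step 3: After process() returns, global score is unchanged. result = 19

The answer is 19.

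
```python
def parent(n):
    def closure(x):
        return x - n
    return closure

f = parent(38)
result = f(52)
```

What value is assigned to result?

Step 1: parent(38) creates a closure capturing n = 38.
Step 2: f(52) computes 52 - 38 = 14.
Step 3: result = 14

The answer is 14.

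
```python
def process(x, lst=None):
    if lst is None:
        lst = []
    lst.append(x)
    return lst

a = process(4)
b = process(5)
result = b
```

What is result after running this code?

Step 1: None default with guard creates a NEW list each call.
Step 2: a = [4] (fresh list). b = [5] (another fresh list).
Step 3: result = [5] (this is the fix for mutable default)

The answer is [5].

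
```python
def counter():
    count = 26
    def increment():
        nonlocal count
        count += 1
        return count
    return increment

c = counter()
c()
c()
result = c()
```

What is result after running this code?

Step 1: counter() creates closure with count = 26.
Step 2: Each c() call increments count via nonlocal. After 3 calls: 26 + 3 = 29.
Step 3: result = 29

The answer is 29.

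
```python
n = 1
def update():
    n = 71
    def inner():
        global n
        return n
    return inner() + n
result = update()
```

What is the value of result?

Step 1: Global n = 1. update() shadows with local n = 71.
Step 2: inner() uses global keyword, so inner() returns global n = 1.
Step 3: update() returns 1 + 71 = 72

The answer is 72.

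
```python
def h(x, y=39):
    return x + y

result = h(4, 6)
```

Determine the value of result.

Step 1: h(4, 6) overrides default y with 6.
Step 2: Returns 4 + 6 = 10.
Step 3: result = 10

The answer is 10.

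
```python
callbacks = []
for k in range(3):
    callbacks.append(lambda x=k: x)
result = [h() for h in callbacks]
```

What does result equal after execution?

Step 1: Default arg x=k captures k at each iteration.
Step 2: Each lambda has its own default: 0, 1, ..., 2.
Step 3: result = [0, 1, 2]

The answer is [0, 1, 2].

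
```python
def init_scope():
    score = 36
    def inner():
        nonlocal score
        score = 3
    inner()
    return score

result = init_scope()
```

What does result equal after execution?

Step 1: init_scope() sets score = 36.
Step 2: inner() uses nonlocal to reassign score = 3.
Step 3: result = 3

The answer is 3.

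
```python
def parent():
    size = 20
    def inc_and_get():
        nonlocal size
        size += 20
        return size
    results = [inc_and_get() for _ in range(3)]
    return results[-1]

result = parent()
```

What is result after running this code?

Step 1: size = 20.
Step 2: Three calls to inc_and_get(), each adding 20.
Step 3: Last value = 20 + 20 * 3 = 80

The answer is 80.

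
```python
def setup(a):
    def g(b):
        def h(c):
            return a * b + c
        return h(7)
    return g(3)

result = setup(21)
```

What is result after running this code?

Step 1: a = 21, b = 3, c = 7.
Step 2: h() computes a * b + c = 21 * 3 + 7 = 70.
Step 3: result = 70

The answer is 70.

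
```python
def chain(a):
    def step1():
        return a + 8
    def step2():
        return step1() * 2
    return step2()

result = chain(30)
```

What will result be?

Step 1: chain(30) captures a = 30.
Step 2: step2() calls step1() which returns 30 + 8 = 38.
Step 3: step2() returns 38 * 2 = 76

The answer is 76.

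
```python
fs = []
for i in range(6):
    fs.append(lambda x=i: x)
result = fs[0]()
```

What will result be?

Step 1: Default argument x=i captures i's value at each iteration.
Step 2: fs[0] captured x = 0 when i was 0.
Step 3: result = 0

The answer is 0.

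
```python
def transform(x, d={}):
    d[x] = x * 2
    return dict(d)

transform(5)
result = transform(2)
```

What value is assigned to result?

Step 1: Mutable default dict is shared across calls.
Step 2: First call adds 5: 10. Second call adds 2: 4.
Step 3: result = {5: 10, 2: 4}

The answer is {5: 10, 2: 4}.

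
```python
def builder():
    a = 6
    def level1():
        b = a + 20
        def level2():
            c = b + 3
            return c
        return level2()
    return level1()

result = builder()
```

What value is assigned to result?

Step 1: a = 6. b = a + 20 = 26.
Step 2: c = b + 3 = 26 + 3 = 29.
Step 3: result = 29

The answer is 29.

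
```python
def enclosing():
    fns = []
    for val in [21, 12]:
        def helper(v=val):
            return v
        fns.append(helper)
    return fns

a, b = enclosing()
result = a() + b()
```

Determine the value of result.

Step 1: Default argument v=val captures val at each iteration.
Step 2: a() returns 21 (captured at first iteration), b() returns 12 (captured at second).
Step 3: result = 21 + 12 = 33

The answer is 33.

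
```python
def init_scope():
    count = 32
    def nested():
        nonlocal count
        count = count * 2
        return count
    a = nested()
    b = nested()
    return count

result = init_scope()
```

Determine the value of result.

Step 1: count starts at 32.
Step 2: First nested(): count = 32 * 2 = 64.
Step 3: Second nested(): count = 64 * 2 = 128.
Step 4: result = 128

The answer is 128.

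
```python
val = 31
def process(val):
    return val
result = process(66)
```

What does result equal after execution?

Step 1: Global val = 31.
Step 2: process(66) takes parameter val = 66, which shadows the global.
Step 3: result = 66

The answer is 66.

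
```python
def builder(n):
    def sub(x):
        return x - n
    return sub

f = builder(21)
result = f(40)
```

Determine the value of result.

Step 1: builder(21) creates a closure capturing n = 21.
Step 2: f(40) computes 40 - 21 = 19.
Step 3: result = 19

The answer is 19.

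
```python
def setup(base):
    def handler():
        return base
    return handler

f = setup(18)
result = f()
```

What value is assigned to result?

Step 1: setup(18) creates closure capturing base = 18.
Step 2: f() returns the captured base = 18.
Step 3: result = 18

The answer is 18.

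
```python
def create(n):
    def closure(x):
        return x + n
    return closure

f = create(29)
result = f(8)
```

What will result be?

Step 1: create(29) creates a closure that captures n = 29.
Step 2: f(8) calls the closure with x = 8, returning 8 + 29 = 37.
Step 3: result = 37

The answer is 37.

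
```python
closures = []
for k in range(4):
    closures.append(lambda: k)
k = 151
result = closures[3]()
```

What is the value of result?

Step 1: Lambdas capture the variable k by reference, not by value.
Step 2: After the loop, k is reassigned to 151.
Step 3: closures[3]() looks up the current k = 151. result = 151

The answer is 151.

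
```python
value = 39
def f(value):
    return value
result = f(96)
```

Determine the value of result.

Step 1: Global value = 39.
Step 2: f(96) takes parameter value = 96, which shadows the global.
Step 3: result = 96

The answer is 96.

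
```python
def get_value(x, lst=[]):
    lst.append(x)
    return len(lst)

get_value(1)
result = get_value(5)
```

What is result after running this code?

Step 1: Mutable default list persists between calls.
Step 2: First call: lst = [1], len = 1. Second call: lst = [1, 5], len = 2.
Step 3: result = 2

The answer is 2.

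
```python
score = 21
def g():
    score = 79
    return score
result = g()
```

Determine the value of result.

Step 1: Global score = 21.
Step 2: g() creates local score = 79, shadowing the global.
Step 3: Returns local score = 79. result = 79

The answer is 79.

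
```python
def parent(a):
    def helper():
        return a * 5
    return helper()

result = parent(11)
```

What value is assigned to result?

Step 1: parent(11) binds parameter a = 11.
Step 2: helper() accesses a = 11 from enclosing scope.
Step 3: result = 11 * 5 = 55

The answer is 55.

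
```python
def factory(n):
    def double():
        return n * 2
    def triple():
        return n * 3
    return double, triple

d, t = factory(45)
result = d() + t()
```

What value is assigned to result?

Step 1: Both closures capture the same n = 45.
Step 2: d() = 45 * 2 = 90, t() = 45 * 3 = 135.
Step 3: result = 90 + 135 = 225

The answer is 225.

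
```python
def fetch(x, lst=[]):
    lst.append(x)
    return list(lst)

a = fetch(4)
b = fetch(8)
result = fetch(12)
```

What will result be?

Step 1: Default list is shared. list() creates copies for return values.
Step 2: Internal list grows: [4] -> [4, 8] -> [4, 8, 12].
Step 3: result = [4, 8, 12]

The answer is [4, 8, 12].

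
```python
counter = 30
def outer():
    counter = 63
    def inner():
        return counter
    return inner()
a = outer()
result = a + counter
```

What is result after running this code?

Step 1: outer() has local counter = 63. inner() reads from enclosing.
Step 2: outer() returns 63. Global counter = 30 unchanged.
Step 3: result = 63 + 30 = 93

The answer is 93.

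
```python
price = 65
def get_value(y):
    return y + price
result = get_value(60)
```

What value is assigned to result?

Step 1: price = 65 is defined globally.
Step 2: get_value(60) uses parameter y = 60 and looks up price from global scope = 65.
Step 3: result = 60 + 65 = 125

The answer is 125.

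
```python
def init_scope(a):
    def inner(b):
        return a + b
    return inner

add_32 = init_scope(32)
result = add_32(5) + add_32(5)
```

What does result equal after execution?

Step 1: add_32 captures a = 32.
Step 2: add_32(5) = 32 + 5 = 37, called twice.
Step 3: result = 37 + 37 = 74

The answer is 74.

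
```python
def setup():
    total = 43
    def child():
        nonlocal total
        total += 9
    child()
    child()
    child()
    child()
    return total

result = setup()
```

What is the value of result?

Step 1: total starts at 43.
Step 2: child() is called 4 times, each adding 9.
Step 3: total = 43 + 9 * 4 = 79

The answer is 79.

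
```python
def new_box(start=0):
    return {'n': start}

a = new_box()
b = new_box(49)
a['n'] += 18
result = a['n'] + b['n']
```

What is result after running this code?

Step 1: new_box() returns a new dict each call (immutable default 0).
Step 2: a = {'n': 0}, b = {'n': 49}.
Step 3: a['n'] += 18 = 18. result = 18 + 49 = 67

The answer is 67.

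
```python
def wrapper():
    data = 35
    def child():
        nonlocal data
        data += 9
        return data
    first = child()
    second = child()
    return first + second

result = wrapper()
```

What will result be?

Step 1: data starts at 35.
Step 2: First call: data = 35 + 9 = 44, returns 44.
Step 3: Second call: data = 44 + 9 = 53, returns 53.
Step 4: result = 44 + 53 = 97

The answer is 97.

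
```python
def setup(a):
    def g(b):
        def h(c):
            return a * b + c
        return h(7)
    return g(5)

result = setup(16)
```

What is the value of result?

Step 1: a = 16, b = 5, c = 7.
Step 2: h() computes a * b + c = 16 * 5 + 7 = 87.
Step 3: result = 87

The answer is 87.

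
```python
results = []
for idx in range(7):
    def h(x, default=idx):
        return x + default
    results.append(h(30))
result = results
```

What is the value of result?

Step 1: Default argument default=idx is evaluated at function definition time.
Step 2: Each iteration creates h with default = current idx value.
Step 3: h(30) returns 30 + default. results = [30, 31, 32, 33, 34, 35, 36]

The answer is [30, 31, 32, 33, 34, 35, 36].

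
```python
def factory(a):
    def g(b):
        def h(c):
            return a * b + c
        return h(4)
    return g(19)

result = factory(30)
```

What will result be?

Step 1: a = 30, b = 19, c = 4.
Step 2: h() computes a * b + c = 30 * 19 + 4 = 574.
Step 3: result = 574

The answer is 574.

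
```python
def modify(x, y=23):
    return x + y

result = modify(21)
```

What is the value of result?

Step 1: modify(21) uses default y = 23.
Step 2: Returns 21 + 23 = 44.
Step 3: result = 44

The answer is 44.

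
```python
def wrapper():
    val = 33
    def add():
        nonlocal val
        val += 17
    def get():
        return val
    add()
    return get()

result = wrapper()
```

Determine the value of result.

Step 1: val = 33. add() modifies it via nonlocal, get() reads it.
Step 2: add() makes val = 33 + 17 = 50.
Step 3: get() returns 50. result = 50

The answer is 50.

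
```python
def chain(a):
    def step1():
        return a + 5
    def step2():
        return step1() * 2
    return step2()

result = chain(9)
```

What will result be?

Step 1: chain(9) captures a = 9.
Step 2: step2() calls step1() which returns 9 + 5 = 14.
Step 3: step2() returns 14 * 2 = 28

The answer is 28.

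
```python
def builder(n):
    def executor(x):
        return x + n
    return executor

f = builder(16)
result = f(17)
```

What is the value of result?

Step 1: builder(16) creates a closure that captures n = 16.
Step 2: f(17) calls the closure with x = 17, returning 17 + 16 = 33.
Step 3: result = 33

The answer is 33.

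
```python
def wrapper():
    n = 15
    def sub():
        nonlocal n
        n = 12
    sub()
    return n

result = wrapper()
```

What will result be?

Step 1: wrapper() sets n = 15.
Step 2: sub() uses nonlocal to reassign n = 12.
Step 3: result = 12

The answer is 12.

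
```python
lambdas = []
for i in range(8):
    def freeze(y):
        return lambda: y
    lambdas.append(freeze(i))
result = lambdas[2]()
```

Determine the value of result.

Step 1: freeze(i) creates a new scope capturing y = i at call time.
Step 2: lambdas[2] = freeze(2), so its lambda captures y = 2.
Step 3: result = 2 (closure factory fixes late binding)

The answer is 2.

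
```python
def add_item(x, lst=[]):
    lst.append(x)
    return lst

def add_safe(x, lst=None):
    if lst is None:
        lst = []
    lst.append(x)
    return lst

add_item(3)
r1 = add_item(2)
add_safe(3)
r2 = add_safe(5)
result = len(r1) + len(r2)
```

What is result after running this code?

Step 1: add_item shares mutable default: after 2 calls, lst = [3, 2], len = 2.
Step 2: add_safe creates fresh list each time: r2 = [5], len = 1.
Step 3: result = 2 + 1 = 3

The answer is 3.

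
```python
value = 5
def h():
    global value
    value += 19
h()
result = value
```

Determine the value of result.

Step 1: value = 5 globally.
Step 2: h() modifies global value: value += 19 = 24.
Step 3: result = 24

The answer is 24.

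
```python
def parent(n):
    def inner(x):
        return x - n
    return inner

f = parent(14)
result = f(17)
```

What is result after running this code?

Step 1: parent(14) creates a closure capturing n = 14.
Step 2: f(17) computes 17 - 14 = 3.
Step 3: result = 3

The answer is 3.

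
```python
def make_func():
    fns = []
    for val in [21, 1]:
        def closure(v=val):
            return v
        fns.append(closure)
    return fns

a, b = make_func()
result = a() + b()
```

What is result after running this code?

Step 1: Default argument v=val captures val at each iteration.
Step 2: a() returns 21 (captured at first iteration), b() returns 1 (captured at second).
Step 3: result = 21 + 1 = 22

The answer is 22.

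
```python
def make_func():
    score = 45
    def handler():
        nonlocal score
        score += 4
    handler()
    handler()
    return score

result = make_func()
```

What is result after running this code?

Step 1: score starts at 45.
Step 2: handler() is called 2 times, each adding 4.
Step 3: score = 45 + 4 * 2 = 53

The answer is 53.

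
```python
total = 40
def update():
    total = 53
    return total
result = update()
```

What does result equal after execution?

Step 1: Global total = 40.
Step 2: update() creates local total = 53, shadowing the global.
Step 3: Returns local total = 53. result = 53

The answer is 53.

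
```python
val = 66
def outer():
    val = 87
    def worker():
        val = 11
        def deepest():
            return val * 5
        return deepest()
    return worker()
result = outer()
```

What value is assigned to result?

Step 1: deepest() looks up val through LEGB: not local, finds val = 11 in enclosing worker().
Step 2: Returns 11 * 5 = 55.
Step 3: result = 55

The answer is 55.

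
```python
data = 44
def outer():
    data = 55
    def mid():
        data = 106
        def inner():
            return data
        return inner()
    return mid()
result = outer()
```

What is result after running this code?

Step 1: Three levels of shadowing: global 44, outer 55, mid 106.
Step 2: inner() finds data = 106 in enclosing mid() scope.
Step 3: result = 106

The answer is 106.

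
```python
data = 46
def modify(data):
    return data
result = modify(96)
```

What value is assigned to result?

Step 1: Global data = 46.
Step 2: modify(96) takes parameter data = 96, which shadows the global.
Step 3: result = 96

The answer is 96.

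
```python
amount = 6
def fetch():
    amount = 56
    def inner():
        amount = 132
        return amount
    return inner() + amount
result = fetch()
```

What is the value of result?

Step 1: fetch() has local amount = 56. inner() has local amount = 132.
Step 2: inner() returns its local amount = 132.
Step 3: fetch() returns 132 + its own amount (56) = 188

The answer is 188.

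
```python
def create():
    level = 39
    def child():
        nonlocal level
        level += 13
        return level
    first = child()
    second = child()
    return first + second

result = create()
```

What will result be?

Step 1: level starts at 39.
Step 2: First call: level = 39 + 13 = 52, returns 52.
Step 3: Second call: level = 52 + 13 = 65, returns 65.
Step 4: result = 52 + 65 = 117

The answer is 117.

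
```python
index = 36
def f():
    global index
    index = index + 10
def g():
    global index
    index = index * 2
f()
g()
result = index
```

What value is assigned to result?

Step 1: index = 36.
Step 2: f() adds 10: index = 36 + 10 = 46.
Step 3: g() doubles: index = 46 * 2 = 92.
Step 4: result = 92

The answer is 92.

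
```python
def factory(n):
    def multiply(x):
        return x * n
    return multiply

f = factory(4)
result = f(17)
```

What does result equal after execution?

Step 1: factory(4) returns multiply closure with n = 4.
Step 2: f(17) computes 17 * 4 = 68.
Step 3: result = 68

The answer is 68.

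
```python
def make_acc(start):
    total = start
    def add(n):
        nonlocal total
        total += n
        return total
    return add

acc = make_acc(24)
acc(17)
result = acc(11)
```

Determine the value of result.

Step 1: make_acc(24) creates closure with total = 24.
Step 2: First acc(17): total = 24 + 17 = 41.
Step 3: Second acc(11): total = 41 + 11 = 52. result = 52

The answer is 52.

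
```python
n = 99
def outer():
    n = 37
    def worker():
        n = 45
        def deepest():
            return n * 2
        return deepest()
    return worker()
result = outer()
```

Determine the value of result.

Step 1: deepest() looks up n through LEGB: not local, finds n = 45 in enclosing worker().
Step 2: Returns 45 * 2 = 90.
Step 3: result = 90

The answer is 90.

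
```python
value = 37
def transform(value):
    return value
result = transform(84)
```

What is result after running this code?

Step 1: Global value = 37.
Step 2: transform(84) takes parameter value = 84, which shadows the global.
Step 3: result = 84

The answer is 84.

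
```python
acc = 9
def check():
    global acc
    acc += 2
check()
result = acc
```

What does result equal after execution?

Step 1: acc = 9 globally.
Step 2: check() modifies global acc: acc += 2 = 11.
Step 3: result = 11

The answer is 11.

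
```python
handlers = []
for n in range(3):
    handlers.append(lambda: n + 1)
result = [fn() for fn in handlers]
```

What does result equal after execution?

Step 1: All lambdas capture n by reference. After the loop, n = 2.
Step 2: Each call returns 2 + 1 = 3.
Step 3: result = [3, 3, 3]

The answer is [3, 3, 3].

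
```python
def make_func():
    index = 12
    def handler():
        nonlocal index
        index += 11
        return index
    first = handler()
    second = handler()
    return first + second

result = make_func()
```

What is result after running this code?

Step 1: index starts at 12.
Step 2: First call: index = 12 + 11 = 23, returns 23.
Step 3: Second call: index = 23 + 11 = 34, returns 34.
Step 4: result = 23 + 34 = 57

The answer is 57.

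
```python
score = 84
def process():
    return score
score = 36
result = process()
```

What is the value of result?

Step 1: score is first set to 84, then reassigned to 36.
Step 2: process() is called after the reassignment, so it looks up the current global score = 36.
Step 3: result = 36

The answer is 36.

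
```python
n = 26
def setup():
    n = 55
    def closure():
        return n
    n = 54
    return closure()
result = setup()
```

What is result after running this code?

Step 1: setup() sets n = 55, then later n = 54.
Step 2: closure() is called after n is reassigned to 54. Closures capture variables by reference, not by value.
Step 3: result = 54

The answer is 54.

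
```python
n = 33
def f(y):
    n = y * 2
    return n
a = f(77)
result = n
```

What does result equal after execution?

Step 1: Global n = 33.
Step 2: f(77) creates local n = 77 * 2 = 154.
Step 3: Global n unchanged because no global keyword. result = 33

The answer is 33.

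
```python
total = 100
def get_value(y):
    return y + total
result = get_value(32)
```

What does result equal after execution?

Step 1: total = 100 is defined globally.
Step 2: get_value(32) uses parameter y = 32 and looks up total from global scope = 100.
Step 3: result = 32 + 100 = 132

The answer is 132.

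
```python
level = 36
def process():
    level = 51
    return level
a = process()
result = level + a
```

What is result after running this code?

Step 1: Global level = 36. process() returns local level = 51.
Step 2: a = 51. Global level still = 36.
Step 3: result = 36 + 51 = 87

The answer is 87.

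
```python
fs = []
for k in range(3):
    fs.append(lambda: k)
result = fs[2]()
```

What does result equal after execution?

Step 1: The loop creates 3 lambdas, all referencing the same variable k.
Step 2: After the loop, k = 2 (final value).
Step 3: fs[2]() looks up k at call time and finds 2. This is the late binding gotcha. result = 2

The answer is 2.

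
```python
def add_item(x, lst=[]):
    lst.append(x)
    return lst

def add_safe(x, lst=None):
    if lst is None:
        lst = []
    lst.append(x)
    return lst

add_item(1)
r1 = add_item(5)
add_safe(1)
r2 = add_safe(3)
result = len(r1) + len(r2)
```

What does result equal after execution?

Step 1: add_item shares mutable default: after 2 calls, lst = [1, 5], len = 2.
Step 2: add_safe creates fresh list each time: r2 = [3], len = 1.
Step 3: result = 2 + 1 = 3

The answer is 3.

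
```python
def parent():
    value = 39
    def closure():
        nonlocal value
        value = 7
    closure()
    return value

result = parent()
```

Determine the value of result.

Step 1: parent() sets value = 39.
Step 2: closure() uses nonlocal to reassign value = 7.
Step 3: result = 7

The answer is 7.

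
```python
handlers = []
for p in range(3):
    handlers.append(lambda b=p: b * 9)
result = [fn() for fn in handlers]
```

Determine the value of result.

Step 1: Default arg b=p captures p at each iteration.
Step 2: handlers[k] has b defaulting to k, returns k * 9.
Step 3: result = [0, 9, 18]

The answer is [0, 9, 18].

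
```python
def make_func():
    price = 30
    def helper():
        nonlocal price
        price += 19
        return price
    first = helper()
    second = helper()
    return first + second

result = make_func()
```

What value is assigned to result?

Step 1: price starts at 30.
Step 2: First call: price = 30 + 19 = 49, returns 49.
Step 3: Second call: price = 49 + 19 = 68, returns 68.
Step 4: result = 49 + 68 = 117

The answer is 117.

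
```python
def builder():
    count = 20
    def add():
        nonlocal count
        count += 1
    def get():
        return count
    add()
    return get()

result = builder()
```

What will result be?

Step 1: count = 20. add() modifies it via nonlocal, get() reads it.
Step 2: add() makes count = 20 + 1 = 21.
Step 3: get() returns 21. result = 21

The answer is 21.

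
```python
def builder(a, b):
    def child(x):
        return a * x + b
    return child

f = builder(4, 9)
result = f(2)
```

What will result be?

Step 1: builder(4, 9) captures a = 4, b = 9.
Step 2: f(2) computes 4 * 2 + 9 = 17.
Step 3: result = 17

The answer is 17.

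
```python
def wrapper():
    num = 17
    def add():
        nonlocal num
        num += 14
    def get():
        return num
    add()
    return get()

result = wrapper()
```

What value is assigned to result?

Step 1: num = 17. add() modifies it via nonlocal, get() reads it.
Step 2: add() makes num = 17 + 14 = 31.
Step 3: get() returns 31. result = 31

The answer is 31.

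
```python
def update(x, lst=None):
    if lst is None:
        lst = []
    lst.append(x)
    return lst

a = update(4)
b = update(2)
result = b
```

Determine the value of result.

Step 1: None default with guard creates a NEW list each call.
Step 2: a = [4] (fresh list). b = [2] (another fresh list).
Step 3: result = [2] (this is the fix for mutable default)

The answer is [2].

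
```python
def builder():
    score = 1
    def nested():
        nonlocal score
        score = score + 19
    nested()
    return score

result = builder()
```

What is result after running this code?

Step 1: builder() sets score = 1.
Step 2: nested() uses nonlocal to modify score in builder's scope: score = 1 + 19 = 20.
Step 3: builder() returns the modified score = 20

The answer is 20.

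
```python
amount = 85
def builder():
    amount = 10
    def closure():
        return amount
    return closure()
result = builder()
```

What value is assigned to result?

Step 1: amount = 85 globally, but builder() defines amount = 10 locally.
Step 2: closure() looks up amount. Not in local scope, so checks enclosing scope (builder) and finds amount = 10.
Step 3: result = 10

The answer is 10.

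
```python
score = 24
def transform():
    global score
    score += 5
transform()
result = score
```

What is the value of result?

Step 1: score = 24 globally.
Step 2: transform() modifies global score: score += 5 = 29.
Step 3: result = 29

The answer is 29.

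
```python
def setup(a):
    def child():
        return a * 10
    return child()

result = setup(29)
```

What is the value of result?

Step 1: setup(29) binds parameter a = 29.
Step 2: child() accesses a = 29 from enclosing scope.
Step 3: result = 29 * 10 = 290

The answer is 290.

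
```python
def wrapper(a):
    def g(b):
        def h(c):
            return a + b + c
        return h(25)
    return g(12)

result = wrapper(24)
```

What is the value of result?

Step 1: a = 24, b = 12, c = 25 across three nested scopes.
Step 2: h() accesses all three via LEGB rule.
Step 3: result = 24 + 12 + 25 = 61

The answer is 61.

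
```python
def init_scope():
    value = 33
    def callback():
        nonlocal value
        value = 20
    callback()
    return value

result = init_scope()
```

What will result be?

Step 1: init_scope() sets value = 33.
Step 2: callback() uses nonlocal to reassign value = 20.
Step 3: result = 20

The answer is 20.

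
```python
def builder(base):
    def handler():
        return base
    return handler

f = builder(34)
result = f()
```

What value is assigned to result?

Step 1: builder(34) creates closure capturing base = 34.
Step 2: f() returns the captured base = 34.
Step 3: result = 34

The answer is 34.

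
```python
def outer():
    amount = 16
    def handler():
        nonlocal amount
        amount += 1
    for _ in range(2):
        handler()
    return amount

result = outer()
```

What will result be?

Step 1: amount = 16.
Step 2: handler() is called 2 times in a loop, each adding 1 via nonlocal.
Step 3: amount = 16 + 1 * 2 = 18

The answer is 18.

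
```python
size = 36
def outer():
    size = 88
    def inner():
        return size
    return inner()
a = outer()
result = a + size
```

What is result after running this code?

Step 1: outer() has local size = 88. inner() reads from enclosing.
Step 2: outer() returns 88. Global size = 36 unchanged.
Step 3: result = 88 + 36 = 124

The answer is 124.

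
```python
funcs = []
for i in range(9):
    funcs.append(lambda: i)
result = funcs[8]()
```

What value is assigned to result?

Step 1: The loop creates 9 lambdas, all referencing the same variable i.
Step 2: After the loop, i = 8 (final value).
Step 3: funcs[8]() looks up i at call time and finds 8. This is the late binding gotcha. result = 8

The answer is 8.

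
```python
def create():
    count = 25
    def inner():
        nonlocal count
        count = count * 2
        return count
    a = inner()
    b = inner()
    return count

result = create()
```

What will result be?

Step 1: count starts at 25.
Step 2: First inner(): count = 25 * 2 = 50.
Step 3: Second inner(): count = 50 * 2 = 100.
Step 4: result = 100

The answer is 100.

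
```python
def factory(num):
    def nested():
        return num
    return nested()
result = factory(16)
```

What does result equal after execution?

Step 1: factory(16) binds parameter num = 16.
Step 2: nested() looks up num in enclosing scope and finds the parameter num = 16.
Step 3: result = 16

The answer is 16.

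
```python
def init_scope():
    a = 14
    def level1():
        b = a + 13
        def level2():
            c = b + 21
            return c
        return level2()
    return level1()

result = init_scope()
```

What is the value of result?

Step 1: a = 14. b = a + 13 = 27.
Step 2: c = b + 21 = 27 + 21 = 48.
Step 3: result = 48

The answer is 48.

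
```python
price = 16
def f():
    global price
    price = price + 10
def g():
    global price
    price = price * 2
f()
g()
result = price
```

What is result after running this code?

Step 1: price = 16.
Step 2: f() adds 10: price = 16 + 10 = 26.
Step 3: g() doubles: price = 26 * 2 = 52.
Step 4: result = 52

The answer is 52.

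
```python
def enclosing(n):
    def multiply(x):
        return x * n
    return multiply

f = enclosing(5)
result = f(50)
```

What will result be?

Step 1: enclosing(5) returns multiply closure with n = 5.
Step 2: f(50) computes 50 * 5 = 250.
Step 3: result = 250

The answer is 250.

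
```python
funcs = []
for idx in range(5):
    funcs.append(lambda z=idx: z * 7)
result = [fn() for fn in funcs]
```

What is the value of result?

Step 1: Default arg z=idx captures idx at each iteration.
Step 2: funcs[k] has z defaulting to k, returns k * 7.
Step 3: result = [0, 7, 14, 21, 28]

The answer is [0, 7, 14, 21, 28].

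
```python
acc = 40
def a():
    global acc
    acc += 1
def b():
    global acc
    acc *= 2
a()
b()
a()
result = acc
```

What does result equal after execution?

Step 1: acc = 40.
Step 2: a(): acc = 40 + 1 = 41.
Step 3: b(): acc = 41 * 2 = 82.
Step 4: a(): acc = 82 + 1 = 83

The answer is 83.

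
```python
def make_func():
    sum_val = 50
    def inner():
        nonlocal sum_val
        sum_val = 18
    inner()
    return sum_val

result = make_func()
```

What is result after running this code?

Step 1: make_func() sets sum_val = 50.
Step 2: inner() uses nonlocal to reassign sum_val = 18.
Step 3: result = 18

The answer is 18.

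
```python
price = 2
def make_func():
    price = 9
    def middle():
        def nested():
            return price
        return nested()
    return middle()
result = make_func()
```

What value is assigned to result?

Step 1: make_func() defines price = 9. middle() and nested() have no local price.
Step 2: nested() checks local (none), enclosing middle() (none), enclosing make_func() and finds price = 9.
Step 3: result = 9

The answer is 9.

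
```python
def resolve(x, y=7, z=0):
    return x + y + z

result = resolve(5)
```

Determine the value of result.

Step 1: resolve(5) uses defaults y = 7, z = 0.
Step 2: Returns 5 + 7 + 0 = 12.
Step 3: result = 12

The answer is 12.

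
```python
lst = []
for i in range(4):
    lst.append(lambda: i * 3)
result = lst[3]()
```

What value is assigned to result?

Step 1: All lambdas reference the same variable i (late binding).
Step 2: After the loop, i = 3. Every lambda returns i * 3.
Step 3: lst[3]() = 3 * 3 = 9

The answer is 9.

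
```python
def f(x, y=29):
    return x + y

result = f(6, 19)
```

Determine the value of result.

Step 1: f(6, 19) overrides default y with 19.
Step 2: Returns 6 + 19 = 25.
Step 3: result = 25

The answer is 25.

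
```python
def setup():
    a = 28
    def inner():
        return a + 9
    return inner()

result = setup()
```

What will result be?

Step 1: setup() defines a = 28.
Step 2: inner() reads a = 28 from enclosing scope, returns 28 + 9 = 37.
Step 3: result = 37

The answer is 37.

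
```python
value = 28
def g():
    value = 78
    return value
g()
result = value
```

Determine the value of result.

Step 1: value = 28 globally.
Step 2: g() creates a LOCAL value = 78 (no global keyword!).
Step 3: The global value is unchanged. result = 28

The answer is 28.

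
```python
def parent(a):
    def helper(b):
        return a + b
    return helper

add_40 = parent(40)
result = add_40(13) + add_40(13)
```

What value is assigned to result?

Step 1: add_40 captures a = 40.
Step 2: add_40(13) = 40 + 13 = 53, called twice.
Step 3: result = 53 + 53 = 106

The answer is 106.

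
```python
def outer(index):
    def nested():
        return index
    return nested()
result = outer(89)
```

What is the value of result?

Step 1: outer(89) binds parameter index = 89.
Step 2: nested() looks up index in enclosing scope and finds the parameter index = 89.
Step 3: result = 89

The answer is 89.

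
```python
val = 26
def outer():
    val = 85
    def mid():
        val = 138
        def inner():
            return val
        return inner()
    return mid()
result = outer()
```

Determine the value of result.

Step 1: Three levels of shadowing: global 26, outer 85, mid 138.
Step 2: inner() finds val = 138 in enclosing mid() scope.
Step 3: result = 138

The answer is 138.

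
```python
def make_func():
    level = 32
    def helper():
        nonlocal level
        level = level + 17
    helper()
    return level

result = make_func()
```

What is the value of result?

Step 1: make_func() sets level = 32.
Step 2: helper() uses nonlocal to modify level in make_func's scope: level = 32 + 17 = 49.
Step 3: make_func() returns the modified level = 49

The answer is 49.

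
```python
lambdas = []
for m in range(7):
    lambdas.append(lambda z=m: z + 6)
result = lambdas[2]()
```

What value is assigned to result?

Step 1: Default argument z=m captures m's value at definition time.
Step 2: lambdas[2] was defined when m = 2, so z defaults to 2.
Step 3: result = 2 + 6 = 8 (default arg fixes the late binding issue)

The answer is 8.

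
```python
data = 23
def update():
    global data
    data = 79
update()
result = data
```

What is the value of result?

Step 1: data = 23 globally.
Step 2: update() declares global data and sets it to 79.
Step 3: After update(), global data = 79. result = 79

The answer is 79.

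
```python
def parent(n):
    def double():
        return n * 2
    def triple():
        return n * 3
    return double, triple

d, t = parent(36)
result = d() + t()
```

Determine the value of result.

Step 1: Both closures capture the same n = 36.
Step 2: d() = 36 * 2 = 72, t() = 36 * 3 = 108.
Step 3: result = 72 + 108 = 180

The answer is 180.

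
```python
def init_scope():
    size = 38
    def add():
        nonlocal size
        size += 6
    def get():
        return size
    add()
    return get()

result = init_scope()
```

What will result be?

Step 1: size = 38. add() modifies it via nonlocal, get() reads it.
Step 2: add() makes size = 38 + 6 = 44.
Step 3: get() returns 44. result = 44

The answer is 44.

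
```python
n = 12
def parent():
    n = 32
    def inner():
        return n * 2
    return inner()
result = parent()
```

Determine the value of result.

Step 1: parent() shadows global n with n = 32.
Step 2: inner() finds n = 32 in enclosing scope, computes 32 * 2 = 64.
Step 3: result = 64

The answer is 64.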